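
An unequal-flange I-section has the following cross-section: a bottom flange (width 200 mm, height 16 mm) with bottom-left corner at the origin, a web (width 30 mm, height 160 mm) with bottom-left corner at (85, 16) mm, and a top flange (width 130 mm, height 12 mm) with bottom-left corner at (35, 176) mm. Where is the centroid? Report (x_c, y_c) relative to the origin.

x_c = 100.00 mm, y_c = 80.58 mm

bottom flange: A = 200 × 16 = 3200.00, centroid at (100.00, 8.00).
web: A = 30 × 160 = 4800.00, centroid at (100.00, 96.00).
top flange: A = 130 × 12 = 1560.00, centroid at (100.00, 182.00).
ΣA = 9560.00 mm², ΣAx_c = 956000.00 mm³, ΣAy_c = 770320.00 mm³.
x_c = 956000.00/9560.00 = 100.00 mm; y_c = 770320.00/9560.00 = 80.58 mm.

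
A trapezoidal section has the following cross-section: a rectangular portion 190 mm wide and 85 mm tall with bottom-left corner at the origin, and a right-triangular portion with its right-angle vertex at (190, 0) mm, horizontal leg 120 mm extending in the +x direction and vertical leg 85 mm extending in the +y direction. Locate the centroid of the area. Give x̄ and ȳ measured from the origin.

rectangular portion: A = 190 × 85 = 16150.00, centroid at (95.00, 42.50).
triangular portion: A = ½·120·85 = 5100.00, centroid at (230.00, 28.33).
ΣA = 21250.00 mm²
ΣAx̄ = (16150.00)(95.00) + (5100.00)(230.00) = 2707250.00 mm³
ΣAȳ = (16150.00)(42.50) + (5100.00)(28.33) = 830875.00 mm³
x̄ = 2707250.00 / 21250.00 = 127.40 mm
ȳ = 830875.00 / 21250.00 = 39.10 mm

x̄ = 127.40 mm, ȳ = 39.10 mm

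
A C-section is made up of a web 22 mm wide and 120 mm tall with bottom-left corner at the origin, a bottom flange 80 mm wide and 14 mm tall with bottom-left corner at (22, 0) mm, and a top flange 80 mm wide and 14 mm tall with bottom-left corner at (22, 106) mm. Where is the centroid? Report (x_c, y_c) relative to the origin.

web: A = 22 × 120 = 2640.00, centroid at (11.00, 60.00).
bottom flange: A = 80 × 14 = 1120.00, centroid at (62.00, 7.00).
top flange: A = 80 × 14 = 1120.00, centroid at (62.00, 113.00).
ΣA = 4880.00 mm², ΣAx_c = 167920.00 mm³, ΣAy_c = 292800.00 mm³.
x_c = 167920.00/4880.00 = 34.41 mm; y_c = 292800.00/4880.00 = 60.00 mm.

x_c = 34.41 mm, y_c = 60.00 mm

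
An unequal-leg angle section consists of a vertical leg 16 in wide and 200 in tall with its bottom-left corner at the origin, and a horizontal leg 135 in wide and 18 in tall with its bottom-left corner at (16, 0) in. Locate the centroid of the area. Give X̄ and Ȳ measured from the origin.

X̄ = 40.59 in, Ȳ = 60.72 in

vertical leg: A = 16 × 200 = 3200.00, centroid at (8.00, 100.00).
horizontal leg: A = 135 × 18 = 2430.00, centroid at (83.50, 9.00).
ΣA = 5630.00 in², ΣAX̄ = 228505.00 in³, ΣAȲ = 341870.00 in³.
X̄ = 228505.00/5630.00 = 40.59 in; Ȳ = 341870.00/5630.00 = 60.72 in.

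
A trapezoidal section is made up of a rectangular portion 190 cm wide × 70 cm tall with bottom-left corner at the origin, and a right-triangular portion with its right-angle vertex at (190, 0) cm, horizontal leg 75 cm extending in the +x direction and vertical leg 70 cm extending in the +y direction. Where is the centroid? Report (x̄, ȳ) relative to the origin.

rectangular portion: A = 190 × 70 = 13300.00, centroid at (95.00, 35.00).
triangular portion: A = ½·75·70 = 2625.00, centroid at (215.00, 23.33).
ΣA = 15925.00 cm², ΣAx̄ = 1827875.00 cm³, ΣAȳ = 526750.00 cm³.
x̄ = 1827875.00/15925.00 = 114.78 cm; ȳ = 526750.00/15925.00 = 33.08 cm.

x̄ = 114.78 cm, ȳ = 33.08 cm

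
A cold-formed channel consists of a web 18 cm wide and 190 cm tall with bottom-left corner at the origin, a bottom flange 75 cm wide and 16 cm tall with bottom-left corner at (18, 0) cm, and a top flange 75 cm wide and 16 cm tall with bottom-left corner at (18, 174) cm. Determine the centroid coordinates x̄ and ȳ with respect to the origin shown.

x̄ = 28.18 cm, ȳ = 95.00 cm

web: A = 18 × 190 = 3420.00, centroid at (9.00, 95.00).
bottom flange: A = 75 × 16 = 1200.00, centroid at (55.50, 8.00).
top flange: A = 75 × 16 = 1200.00, centroid at (55.50, 182.00).
ΣA = 5820.00 cm²
ΣAx̄ = (3420.00)(9.00) + (1200.00)(55.50) + (1200.00)(55.50) = 163980.00 cm³
ΣAȳ = (3420.00)(95.00) + (1200.00)(8.00) + (1200.00)(182.00) = 552900.00 cm³
x̄ = 163980.00 / 5820.00 = 28.18 cm
ȳ = 552900.00 / 5820.00 = 95.00 cm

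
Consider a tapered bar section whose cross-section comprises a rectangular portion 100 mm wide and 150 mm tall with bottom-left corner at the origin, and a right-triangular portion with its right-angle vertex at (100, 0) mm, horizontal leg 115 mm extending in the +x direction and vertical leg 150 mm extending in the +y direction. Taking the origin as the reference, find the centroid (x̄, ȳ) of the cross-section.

x̄ = 82.25 mm, ȳ = 65.87 mm

rectangular portion: A = 100 × 150 = 15000.00, centroid at (50.00, 75.00).
triangular portion: A = ½·115·150 = 8625.00, centroid at (138.33, 50.00).
ΣA = 23625.00 mm²
ΣAx̄ = (15000.00)(50.00) + (8625.00)(138.33) = 1943125.00 mm³
ΣAȳ = (15000.00)(75.00) + (8625.00)(50.00) = 1556250.00 mm³
x̄ = 1943125.00 / 23625.00 = 82.25 mm
ȳ = 1556250.00 / 23625.00 = 65.87 mm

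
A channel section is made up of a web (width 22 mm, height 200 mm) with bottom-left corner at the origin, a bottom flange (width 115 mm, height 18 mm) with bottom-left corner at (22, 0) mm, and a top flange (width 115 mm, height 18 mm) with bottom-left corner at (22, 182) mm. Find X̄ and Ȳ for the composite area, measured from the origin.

X̄ = 44.21 mm, Ȳ = 100.00 mm

web: A = 22 × 200 = 4400.00, centroid at (11.00, 100.00).
bottom flange: A = 115 × 18 = 2070.00, centroid at (79.50, 9.00).
top flange: A = 115 × 18 = 2070.00, centroid at (79.50, 191.00).
ΣA = 8540.00 mm², ΣAX̄ = 377530.00 mm³, ΣAȲ = 854000.00 mm³.
X̄ = 377530.00/8540.00 = 44.21 mm; Ȳ = 854000.00/8540.00 = 100.00 mm.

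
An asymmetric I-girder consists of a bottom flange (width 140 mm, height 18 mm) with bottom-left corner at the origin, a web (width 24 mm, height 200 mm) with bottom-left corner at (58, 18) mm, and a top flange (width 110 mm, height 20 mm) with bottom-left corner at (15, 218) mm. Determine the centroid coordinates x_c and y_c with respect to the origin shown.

bottom flange: A = 140 × 18 = 2520.00, centroid at (70.00, 9.00).
web: A = 24 × 200 = 4800.00, centroid at (70.00, 118.00).
top flange: A = 110 × 20 = 2200.00, centroid at (70.00, 228.00).
ΣA = 9520.00 mm²
ΣAx_c = (2520.00)(70.00) + (4800.00)(70.00) + (2200.00)(70.00) = 666400.00 mm³
ΣAy_c = (2520.00)(9.00) + (4800.00)(118.00) + (2200.00)(228.00) = 1090680.00 mm³
x_c = 666400.00 / 9520.00 = 70.00 mm
y_c = 1090680.00 / 9520.00 = 114.57 mm

x_c = 70.00 mm, y_c = 114.57 mm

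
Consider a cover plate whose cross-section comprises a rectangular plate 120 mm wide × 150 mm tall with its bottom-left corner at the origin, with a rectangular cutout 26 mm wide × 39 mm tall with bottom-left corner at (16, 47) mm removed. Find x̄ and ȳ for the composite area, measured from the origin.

plate: A = 120 × 150 = 18000.00, centroid at (60.00, 75.00).
hole: A = −(26 × 39) = -1014.00, centroid at (29.00, 66.50).
ΣA = 16986.00 mm²
ΣAx̄ = (18000.00)(60.00) + (-1014.00)(29.00) = 1050594.00 mm³
ΣAȳ = (18000.00)(75.00) + (-1014.00)(66.50) = 1282569.00 mm³
x̄ = 1050594.00 / 16986.00 = 61.85 mm
ȳ = 1282569.00 / 16986.00 = 75.51 mm

x̄ = 61.85 mm, ȳ = 75.51 mm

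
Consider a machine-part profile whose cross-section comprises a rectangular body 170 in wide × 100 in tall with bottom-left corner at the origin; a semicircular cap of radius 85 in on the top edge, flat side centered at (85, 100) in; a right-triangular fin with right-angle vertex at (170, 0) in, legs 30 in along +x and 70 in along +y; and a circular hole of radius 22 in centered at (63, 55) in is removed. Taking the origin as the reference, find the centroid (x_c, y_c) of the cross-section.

rectangular body: A = 170 × 100 = 17000.00, centroid at (85.00, 50.00).
semicircular top: A = ½π·85² = 11349.00, centroid at (85.00, 136.08).
triangular fin: A = ½·30·70 = 1050.00, centroid at (180.00, 23.33).
hole: A = −π·22² = -1520.53, centroid at (63.00, 55.00).
ΣA = 27878.47 in²
ΣAx_c = (17000.00)(85.00) + (11349.00)(85.00) + (1050.00)(180.00) + (-1520.53)(63.00) = 2502871.85 in³
ΣAy_c = (17000.00)(50.00) + (11349.00)(136.08) + (1050.00)(23.33) + (-1520.53)(55.00) = 2335187.82 in³
x_c = 2502871.85 / 27878.47 = 89.78 in
y_c = 2335187.82 / 27878.47 = 83.76 in

x_c = 89.78 in, y_c = 83.76 in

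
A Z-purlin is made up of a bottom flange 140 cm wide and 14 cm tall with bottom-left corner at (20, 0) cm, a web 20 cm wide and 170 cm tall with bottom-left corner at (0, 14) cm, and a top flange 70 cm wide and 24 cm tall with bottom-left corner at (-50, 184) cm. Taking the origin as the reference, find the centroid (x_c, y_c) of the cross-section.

x_c = 26.31 cm, y_c = 96.53 cm

bottom flange: A = 140 × 14 = 1960.00, centroid at (90.00, 7.00).
web: A = 20 × 170 = 3400.00, centroid at (10.00, 99.00).
top flange: A = 70 × 24 = 1680.00, centroid at (-15.00, 196.00).
ΣA = 7040.00 cm²
ΣAx_c = (1960.00)(90.00) + (3400.00)(10.00) + (1680.00)(-15.00) = 185200.00 cm³
ΣAy_c = (1960.00)(7.00) + (3400.00)(99.00) + (1680.00)(196.00) = 679600.00 cm³
x_c = 185200.00 / 7040.00 = 26.31 cm
y_c = 679600.00 / 7040.00 = 96.53 cm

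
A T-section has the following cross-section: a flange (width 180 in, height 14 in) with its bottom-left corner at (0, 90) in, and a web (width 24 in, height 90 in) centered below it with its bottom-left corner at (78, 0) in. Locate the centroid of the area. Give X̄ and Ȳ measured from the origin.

web: A = 24 × 90 = 2160.00, centroid at (90.00, 45.00).
flange: A = 180 × 14 = 2520.00, centroid at (90.00, 97.00).
ΣA = 4680.00 in²
ΣAX̄ = (2160.00)(90.00) + (2520.00)(90.00) = 421200.00 in³
ΣAȲ = (2160.00)(45.00) + (2520.00)(97.00) = 341640.00 in³
X̄ = 421200.00 / 4680.00 = 90.00 in
Ȳ = 341640.00 / 4680.00 = 73.00 in

X̄ = 90.00 in, Ȳ = 73.00 in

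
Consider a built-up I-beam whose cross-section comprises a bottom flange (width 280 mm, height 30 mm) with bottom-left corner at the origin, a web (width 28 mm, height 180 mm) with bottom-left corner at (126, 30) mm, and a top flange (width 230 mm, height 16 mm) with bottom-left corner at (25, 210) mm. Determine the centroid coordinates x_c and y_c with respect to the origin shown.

bottom flange: A = 280 × 30 = 8400.00, centroid at (140.00, 15.00).
web: A = 28 × 180 = 5040.00, centroid at (140.00, 120.00).
top flange: A = 230 × 16 = 3680.00, centroid at (140.00, 218.00).
ΣA = 17120.00 mm²
ΣAx_c = (8400.00)(140.00) + (5040.00)(140.00) + (3680.00)(140.00) = 2396800.00 mm³
ΣAy_c = (8400.00)(15.00) + (5040.00)(120.00) + (3680.00)(218.00) = 1533040.00 mm³
x_c = 2396800.00 / 17120.00 = 140.00 mm
y_c = 1533040.00 / 17120.00 = 89.55 mm

x_c = 140.00 mm, y_c = 89.55 mm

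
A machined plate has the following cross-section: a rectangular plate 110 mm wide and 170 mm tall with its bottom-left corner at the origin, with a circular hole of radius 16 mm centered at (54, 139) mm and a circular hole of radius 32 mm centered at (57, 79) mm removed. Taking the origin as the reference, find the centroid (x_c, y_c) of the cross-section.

x_c = 54.62 mm, y_c = 83.36 mm

plate: A = 110 × 170 = 18700.00, centroid at (55.00, 85.00).
hole 1: A = −π·16² = -804.25, centroid at (54.00, 139.00).
hole 2: A = −π·32² = -3216.99, centroid at (57.00, 79.00).
ΣA = 14678.76 mm²
ΣAx_c = (18700.00)(55.00) + (-804.25)(54.00) + (-3216.99)(57.00) = 801702.14 mm³
ΣAy_c = (18700.00)(85.00) + (-804.25)(139.00) + (-3216.99)(79.00) = 1223567.29 mm³
x_c = 801702.14 / 14678.76 = 54.62 mm
y_c = 1223567.29 / 14678.76 = 83.36 mm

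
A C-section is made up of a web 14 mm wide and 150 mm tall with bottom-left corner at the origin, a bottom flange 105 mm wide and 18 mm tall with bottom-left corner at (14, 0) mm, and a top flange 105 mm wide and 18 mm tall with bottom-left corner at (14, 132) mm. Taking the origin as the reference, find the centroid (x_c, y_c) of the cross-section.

Part | A | x̄ᵢ | ȳᵢ | A·x̄ᵢ | A·ȳᵢ
web | 2100.00 | 7.00 | 75.00 | 14700.00 | 157500.00
bottom flange | 1890.00 | 66.50 | 9.00 | 125685.00 | 17010.00
top flange | 1890.00 | 66.50 | 141.00 | 125685.00 | 266490.00
Σ | 5880.00 |  |  | 266070.00 | 441000.00
x_c = 266070.00 / 5880.00 = 45.25 mm
y_c = 441000.00 / 5880.00 = 75.00 mm

x_c = 45.25 mm, y_c = 75.00 mm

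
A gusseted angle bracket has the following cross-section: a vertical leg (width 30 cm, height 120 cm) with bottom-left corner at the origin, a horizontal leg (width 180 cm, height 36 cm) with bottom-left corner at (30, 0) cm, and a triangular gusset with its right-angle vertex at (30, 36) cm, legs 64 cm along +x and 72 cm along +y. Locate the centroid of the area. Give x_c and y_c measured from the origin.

x_c = 76.70 cm, y_c = 38.02 cm

vertical leg: A = 30 × 120 = 3600.00, centroid at (15.00, 60.00).
horizontal leg: A = 180 × 36 = 6480.00, centroid at (120.00, 18.00).
gusset: A = ½·64·72 = 2304.00, centroid at (51.33, 60.00).
ΣA = 12384.00 cm², ΣAx_c = 949872.00 cm³, ΣAy_c = 470880.00 cm³.
x_c = 949872.00/12384.00 = 76.70 cm; y_c = 470880.00/12384.00 = 38.02 cm.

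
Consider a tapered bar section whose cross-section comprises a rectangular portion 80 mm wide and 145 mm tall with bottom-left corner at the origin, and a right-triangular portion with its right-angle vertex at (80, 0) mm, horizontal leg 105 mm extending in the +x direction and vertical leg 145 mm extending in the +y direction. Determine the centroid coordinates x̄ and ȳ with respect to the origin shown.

x̄ = 69.72 mm, ȳ = 62.92 mm

rectangular portion: A = 80 × 145 = 11600.00, centroid at (40.00, 72.50).
triangular portion: A = ½·105·145 = 7612.50, centroid at (115.00, 48.33).
ΣA = 19212.50 mm², ΣAx̄ = 1339437.50 mm³, ΣAȳ = 1208937.50 mm³.
x̄ = 1339437.50/19212.50 = 69.72 mm; ȳ = 1208937.50/19212.50 = 62.92 mm.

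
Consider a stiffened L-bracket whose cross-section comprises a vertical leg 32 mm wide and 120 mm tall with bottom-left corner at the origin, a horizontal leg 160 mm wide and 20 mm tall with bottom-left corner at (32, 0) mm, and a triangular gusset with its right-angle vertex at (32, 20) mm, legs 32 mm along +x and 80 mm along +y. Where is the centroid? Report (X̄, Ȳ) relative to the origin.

vertical leg: A = 32 × 120 = 3840.00, centroid at (16.00, 60.00).
horizontal leg: A = 160 × 20 = 3200.00, centroid at (112.00, 10.00).
gusset: A = ½·32·80 = 1280.00, centroid at (42.67, 46.67).
ΣA = 8320.00 mm²
ΣAX̄ = (3840.00)(16.00) + (3200.00)(112.00) + (1280.00)(42.67) = 474453.33 mm³
ΣAȲ = (3840.00)(60.00) + (3200.00)(10.00) + (1280.00)(46.67) = 322133.33 mm³
X̄ = 474453.33 / 8320.00 = 57.03 mm
Ȳ = 322133.33 / 8320.00 = 38.72 mm

X̄ = 57.03 mm, Ȳ = 38.72 mm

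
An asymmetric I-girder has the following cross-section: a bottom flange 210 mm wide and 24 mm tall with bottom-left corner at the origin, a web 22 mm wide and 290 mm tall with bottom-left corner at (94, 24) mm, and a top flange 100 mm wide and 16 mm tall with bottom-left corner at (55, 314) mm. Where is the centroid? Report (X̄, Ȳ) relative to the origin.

bottom flange: A = 210 × 24 = 5040.00, centroid at (105.00, 12.00).
web: A = 22 × 290 = 6380.00, centroid at (105.00, 169.00).
top flange: A = 100 × 16 = 1600.00, centroid at (105.00, 322.00).
ΣA = 13020.00 mm², ΣAX̄ = 1367100.00 mm³, ΣAȲ = 1653900.00 mm³.
X̄ = 1367100.00/13020.00 = 105.00 mm; Ȳ = 1653900.00/13020.00 = 127.03 mm.

X̄ = 105.00 mm, Ȳ = 127.03 mm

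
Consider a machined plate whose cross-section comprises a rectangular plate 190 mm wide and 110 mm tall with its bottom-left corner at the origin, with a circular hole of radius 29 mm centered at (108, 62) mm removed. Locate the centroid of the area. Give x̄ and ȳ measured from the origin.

x̄ = 93.12 mm, ȳ = 53.99 mm

plate: A = 190 × 110 = 20900.00, centroid at (95.00, 55.00).
hole: A = −π·29² = -2642.08, centroid at (108.00, 62.00).
ΣA = 18257.92 mm², ΣAx̄ = 1700155.42 mm³, ΣAȳ = 985691.08 mm³.
x̄ = 1700155.42/18257.92 = 93.12 mm; ȳ = 985691.08/18257.92 = 53.99 mm.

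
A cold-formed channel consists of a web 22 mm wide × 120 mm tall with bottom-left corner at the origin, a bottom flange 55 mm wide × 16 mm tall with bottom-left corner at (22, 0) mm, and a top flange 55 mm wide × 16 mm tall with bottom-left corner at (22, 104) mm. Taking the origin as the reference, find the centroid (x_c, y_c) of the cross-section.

web: A = 22 × 120 = 2640.00, centroid at (11.00, 60.00).
bottom flange: A = 55 × 16 = 880.00, centroid at (49.50, 8.00).
top flange: A = 55 × 16 = 880.00, centroid at (49.50, 112.00).
ΣA = 4400.00 mm², ΣAx_c = 116160.00 mm³, ΣAy_c = 264000.00 mm³.
x_c = 116160.00/4400.00 = 26.40 mm; y_c = 264000.00/4400.00 = 60.00 mm.

x_c = 26.40 mm, y_c = 60.00 mm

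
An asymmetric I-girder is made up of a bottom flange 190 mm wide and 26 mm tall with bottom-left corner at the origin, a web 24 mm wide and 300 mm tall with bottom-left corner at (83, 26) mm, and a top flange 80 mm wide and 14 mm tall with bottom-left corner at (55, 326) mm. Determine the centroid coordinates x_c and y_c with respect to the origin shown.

Part | A | x̄ᵢ | ȳᵢ | A·x̄ᵢ | A·ȳᵢ
bottom flange | 4940.00 | 95.00 | 13.00 | 469300.00 | 64220.00
web | 7200.00 | 95.00 | 176.00 | 684000.00 | 1267200.00
top flange | 1120.00 | 95.00 | 333.00 | 106400.00 | 372960.00
Σ | 13260.00 |  |  | 1259700.00 | 1704380.00
x_c = 1259700.00 / 13260.00 = 95.00 mm
y_c = 1704380.00 / 13260.00 = 128.54 mm

x_c = 95.00 mm, y_c = 128.54 mm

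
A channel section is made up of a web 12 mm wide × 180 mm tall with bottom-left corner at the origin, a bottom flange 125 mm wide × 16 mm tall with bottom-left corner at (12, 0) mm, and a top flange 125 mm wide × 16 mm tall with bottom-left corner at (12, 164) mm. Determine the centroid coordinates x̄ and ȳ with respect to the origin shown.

web: A = 12 × 180 = 2160.00, centroid at (6.00, 90.00).
bottom flange: A = 125 × 16 = 2000.00, centroid at (74.50, 8.00).
top flange: A = 125 × 16 = 2000.00, centroid at (74.50, 172.00).
ΣA = 6160.00 mm², ΣAx̄ = 310960.00 mm³, ΣAȳ = 554400.00 mm³.
x̄ = 310960.00/6160.00 = 50.48 mm; ȳ = 554400.00/6160.00 = 90.00 mm.

x̄ = 50.48 mm, ȳ = 90.00 mm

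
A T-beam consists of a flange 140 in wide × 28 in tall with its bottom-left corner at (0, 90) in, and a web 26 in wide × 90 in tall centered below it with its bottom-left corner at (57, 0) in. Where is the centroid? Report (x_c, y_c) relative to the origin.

x_c = 70.00 in, y_c = 81.95 in

Part | A | x̄ᵢ | ȳᵢ | A·x̄ᵢ | A·ȳᵢ
web | 2340.00 | 70.00 | 45.00 | 163800.00 | 105300.00
flange | 3920.00 | 70.00 | 104.00 | 274400.00 | 407680.00
Σ | 6260.00 |  |  | 438200.00 | 512980.00
x_c = 438200.00 / 6260.00 = 70.00 in
y_c = 512980.00 / 6260.00 = 81.95 in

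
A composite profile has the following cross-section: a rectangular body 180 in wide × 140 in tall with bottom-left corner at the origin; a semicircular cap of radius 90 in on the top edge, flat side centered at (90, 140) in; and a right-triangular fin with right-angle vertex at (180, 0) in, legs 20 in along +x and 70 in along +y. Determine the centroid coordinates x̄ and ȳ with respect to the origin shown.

x̄ = 91.75 in, ȳ = 104.80 in

Part | A | x̄ᵢ | ȳᵢ | A·x̄ᵢ | A·ȳᵢ
rectangular body | 25200.00 | 90.00 | 70.00 | 2268000.00 | 1764000.00
semicircular top | 12723.45 | 90.00 | 178.20 | 1145110.52 | 2267283.03
triangular fin | 700.00 | 186.67 | 23.33 | 130666.67 | 16333.33
Σ | 38623.45 |  |  | 3543777.19 | 4047616.37
x̄ = 3543777.19 / 38623.45 = 91.75 in
ȳ = 4047616.37 / 38623.45 = 104.80 in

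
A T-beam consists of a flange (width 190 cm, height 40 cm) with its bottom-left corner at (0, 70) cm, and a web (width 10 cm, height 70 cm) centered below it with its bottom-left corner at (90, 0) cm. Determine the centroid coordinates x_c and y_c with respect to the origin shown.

x_c = 95.00 cm, y_c = 85.36 cm

web: A = 10 × 70 = 700.00, centroid at (95.00, 35.00).
flange: A = 190 × 40 = 7600.00, centroid at (95.00, 90.00).
ΣA = 8300.00 cm², ΣAx_c = 788500.00 cm³, ΣAy_c = 708500.00 cm³.
x_c = 788500.00/8300.00 = 95.00 cm; y_c = 708500.00/8300.00 = 85.36 cm.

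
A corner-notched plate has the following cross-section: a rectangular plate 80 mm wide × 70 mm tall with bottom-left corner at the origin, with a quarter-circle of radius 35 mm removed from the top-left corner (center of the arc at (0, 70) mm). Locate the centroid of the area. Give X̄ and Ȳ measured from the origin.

X̄ = 45.22 mm, Ȳ = 30.82 mm

Part | A | x̄ᵢ | ȳᵢ | A·x̄ᵢ | A·ȳᵢ
plate | 5600.00 | 40.00 | 35.00 | 224000.00 | 196000.00
removed quarter-circle | -962.11 | 14.85 | 55.15 | -14291.67 | -53056.23
Σ | 4637.89 |  |  | 209708.33 | 142943.77
X̄ = 209708.33 / 4637.89 = 45.22 mm
Ȳ = 142943.77 / 4637.89 = 30.82 mm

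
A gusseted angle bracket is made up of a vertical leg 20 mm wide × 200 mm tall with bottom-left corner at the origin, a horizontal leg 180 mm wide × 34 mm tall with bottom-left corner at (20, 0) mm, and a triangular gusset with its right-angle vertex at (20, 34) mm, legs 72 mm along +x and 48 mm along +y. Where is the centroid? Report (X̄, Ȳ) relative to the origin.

X̄ = 66.61 mm, Ȳ = 49.83 mm

vertical leg: A = 20 × 200 = 4000.00, centroid at (10.00, 100.00).
horizontal leg: A = 180 × 34 = 6120.00, centroid at (110.00, 17.00).
gusset: A = ½·72·48 = 1728.00, centroid at (44.00, 50.00).
ΣA = 11848.00 mm²
ΣAX̄ = (4000.00)(10.00) + (6120.00)(110.00) + (1728.00)(44.00) = 789232.00 mm³
ΣAȲ = (4000.00)(100.00) + (6120.00)(17.00) + (1728.00)(50.00) = 590440.00 mm³
X̄ = 789232.00 / 11848.00 = 66.61 mm
Ȳ = 590440.00 / 11848.00 = 49.83 mm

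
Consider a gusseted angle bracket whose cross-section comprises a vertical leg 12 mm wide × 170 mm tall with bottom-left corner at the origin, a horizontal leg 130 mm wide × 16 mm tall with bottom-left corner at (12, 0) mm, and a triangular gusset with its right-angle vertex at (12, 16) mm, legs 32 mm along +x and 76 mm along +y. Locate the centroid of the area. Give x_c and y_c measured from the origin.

vertical leg: A = 12 × 170 = 2040.00, centroid at (6.00, 85.00).
horizontal leg: A = 130 × 16 = 2080.00, centroid at (77.00, 8.00).
gusset: A = ½·32·76 = 1216.00, centroid at (22.67, 41.33).
ΣA = 5336.00 mm²
ΣAx_c = (2040.00)(6.00) + (2080.00)(77.00) + (1216.00)(22.67) = 199962.67 mm³
ΣAy_c = (2040.00)(85.00) + (2080.00)(8.00) + (1216.00)(41.33) = 240301.33 mm³
x_c = 199962.67 / 5336.00 = 37.47 mm
y_c = 240301.33 / 5336.00 = 45.03 mm

x_c = 37.47 mm, y_c = 45.03 mm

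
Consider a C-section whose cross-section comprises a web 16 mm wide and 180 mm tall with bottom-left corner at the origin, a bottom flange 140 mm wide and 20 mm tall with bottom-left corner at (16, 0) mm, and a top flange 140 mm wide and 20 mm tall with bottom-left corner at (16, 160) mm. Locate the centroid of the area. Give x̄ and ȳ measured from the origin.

Part | A | x̄ᵢ | ȳᵢ | A·x̄ᵢ | A·ȳᵢ
web | 2880.00 | 8.00 | 90.00 | 23040.00 | 259200.00
bottom flange | 2800.00 | 86.00 | 10.00 | 240800.00 | 28000.00
top flange | 2800.00 | 86.00 | 170.00 | 240800.00 | 476000.00
Σ | 8480.00 |  |  | 504640.00 | 763200.00
x̄ = 504640.00 / 8480.00 = 59.51 mm
ȳ = 763200.00 / 8480.00 = 90.00 mm

x̄ = 59.51 mm, ȳ = 90.00 mm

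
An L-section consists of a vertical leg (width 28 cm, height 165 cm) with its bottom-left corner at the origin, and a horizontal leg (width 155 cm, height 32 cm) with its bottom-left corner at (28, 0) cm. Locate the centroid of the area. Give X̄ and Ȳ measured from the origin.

X̄ = 61.37 cm, Ȳ = 48.07 cm

Part | A | x̄ᵢ | ȳᵢ | A·x̄ᵢ | A·ȳᵢ
vertical leg | 4620.00 | 14.00 | 82.50 | 64680.00 | 381150.00
horizontal leg | 4960.00 | 105.50 | 16.00 | 523280.00 | 79360.00
Σ | 9580.00 |  |  | 587960.00 | 460510.00
X̄ = 587960.00 / 9580.00 = 61.37 cm
Ȳ = 460510.00 / 9580.00 = 48.07 cm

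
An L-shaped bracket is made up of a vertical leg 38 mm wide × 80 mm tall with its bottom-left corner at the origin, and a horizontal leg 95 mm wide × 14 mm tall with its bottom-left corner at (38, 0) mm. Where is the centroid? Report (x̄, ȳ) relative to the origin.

Part | A | x̄ᵢ | ȳᵢ | A·x̄ᵢ | A·ȳᵢ
vertical leg | 3040.00 | 19.00 | 40.00 | 57760.00 | 121600.00
horizontal leg | 1330.00 | 85.50 | 7.00 | 113715.00 | 9310.00
Σ | 4370.00 |  |  | 171475.00 | 130910.00
x̄ = 171475.00 / 4370.00 = 39.24 mm
ȳ = 130910.00 / 4370.00 = 29.96 mm

x̄ = 39.24 mm, ȳ = 29.96 mm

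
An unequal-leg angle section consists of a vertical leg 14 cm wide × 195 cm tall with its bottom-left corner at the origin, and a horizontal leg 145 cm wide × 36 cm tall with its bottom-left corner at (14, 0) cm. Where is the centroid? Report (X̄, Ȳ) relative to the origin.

vertical leg: A = 14 × 195 = 2730.00, centroid at (7.00, 97.50).
horizontal leg: A = 145 × 36 = 5220.00, centroid at (86.50, 18.00).
ΣA = 7950.00 cm²
ΣAX̄ = (2730.00)(7.00) + (5220.00)(86.50) = 470640.00 cm³
ΣAȲ = (2730.00)(97.50) + (5220.00)(18.00) = 360135.00 cm³
X̄ = 470640.00 / 7950.00 = 59.20 cm
Ȳ = 360135.00 / 7950.00 = 45.30 cm

X̄ = 59.20 cm, Ȳ = 45.30 cm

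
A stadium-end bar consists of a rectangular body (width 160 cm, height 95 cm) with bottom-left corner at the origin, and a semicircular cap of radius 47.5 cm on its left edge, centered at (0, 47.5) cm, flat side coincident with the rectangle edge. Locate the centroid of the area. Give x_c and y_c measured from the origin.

x_c = 61.06 cm, y_c = 47.50 cm

rectangular body: A = 160 × 95 = 15200.00, centroid at (80.00, 47.50).
semicircular end: A = ½π·47.5² = 3544.11, centroid at (-20.16, 47.50).
ΣA = 18744.11 cm²
ΣAx_c = (15200.00)(80.00) + (3544.11)(-20.16) = 1144552.08 cm³
ΣAy_c = (15200.00)(47.50) + (3544.11)(47.50) = 890345.19 cm³
x_c = 1144552.08 / 18744.11 = 61.06 cm
y_c = 890345.19 / 18744.11 = 47.50 cm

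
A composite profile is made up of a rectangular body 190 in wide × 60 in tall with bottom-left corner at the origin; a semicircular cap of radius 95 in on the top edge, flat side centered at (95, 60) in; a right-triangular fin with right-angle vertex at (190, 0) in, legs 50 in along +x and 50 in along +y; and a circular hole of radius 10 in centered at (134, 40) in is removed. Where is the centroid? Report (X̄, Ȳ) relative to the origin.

rectangular body: A = 190 × 60 = 11400.00, centroid at (95.00, 30.00).
semicircular top: A = ½π·95² = 14176.44, centroid at (95.00, 100.32).
triangular fin: A = ½·50·50 = 1250.00, centroid at (206.67, 16.67).
hole: A = −π·10² = -314.16, centroid at (134.00, 40.00).
ΣA = 26512.28 in², ΣAX̄ = 2645997.49 in³, ΣAȲ = 1772436.51 in³.
X̄ = 2645997.49/26512.28 = 99.80 in; Ȳ = 1772436.51/26512.28 = 66.85 in.

X̄ = 99.80 in, Ȳ = 66.85 in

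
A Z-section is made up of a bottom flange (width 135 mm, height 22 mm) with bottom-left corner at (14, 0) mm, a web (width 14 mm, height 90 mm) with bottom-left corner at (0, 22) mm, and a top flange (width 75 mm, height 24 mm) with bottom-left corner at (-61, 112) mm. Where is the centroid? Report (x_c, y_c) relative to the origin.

bottom flange: A = 135 × 22 = 2970.00, centroid at (81.50, 11.00).
web: A = 14 × 90 = 1260.00, centroid at (7.00, 67.00).
top flange: A = 75 × 24 = 1800.00, centroid at (-23.50, 124.00).
ΣA = 6030.00 mm²
ΣAx_c = (2970.00)(81.50) + (1260.00)(7.00) + (1800.00)(-23.50) = 208575.00 mm³
ΣAy_c = (2970.00)(11.00) + (1260.00)(67.00) + (1800.00)(124.00) = 340290.00 mm³
x_c = 208575.00 / 6030.00 = 34.59 mm
y_c = 340290.00 / 6030.00 = 56.43 mm

x_c = 34.59 mm, y_c = 56.43 mm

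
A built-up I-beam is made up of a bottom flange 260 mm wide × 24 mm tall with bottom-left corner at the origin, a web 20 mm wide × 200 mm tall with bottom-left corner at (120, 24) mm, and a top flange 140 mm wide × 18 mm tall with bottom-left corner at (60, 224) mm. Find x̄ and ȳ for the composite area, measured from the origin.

x̄ = 130.00 mm, ȳ = 90.76 mm

Part | A | x̄ᵢ | ȳᵢ | A·x̄ᵢ | A·ȳᵢ
bottom flange | 6240.00 | 130.00 | 12.00 | 811200.00 | 74880.00
web | 4000.00 | 130.00 | 124.00 | 520000.00 | 496000.00
top flange | 2520.00 | 130.00 | 233.00 | 327600.00 | 587160.00
Σ | 12760.00 |  |  | 1658800.00 | 1158040.00
x̄ = 1658800.00 / 12760.00 = 130.00 mm
ȳ = 1158040.00 / 12760.00 = 90.76 mm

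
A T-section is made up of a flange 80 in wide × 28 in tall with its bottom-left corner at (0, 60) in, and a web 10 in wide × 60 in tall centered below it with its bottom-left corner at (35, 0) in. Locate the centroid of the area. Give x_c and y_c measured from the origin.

x_c = 40.00 in, y_c = 64.70 in

Part | A | x̄ᵢ | ȳᵢ | A·x̄ᵢ | A·ȳᵢ
web | 600.00 | 40.00 | 30.00 | 24000.00 | 18000.00
flange | 2240.00 | 40.00 | 74.00 | 89600.00 | 165760.00
Σ | 2840.00 |  |  | 113600.00 | 183760.00
x_c = 113600.00 / 2840.00 = 40.00 in
y_c = 183760.00 / 2840.00 = 64.70 in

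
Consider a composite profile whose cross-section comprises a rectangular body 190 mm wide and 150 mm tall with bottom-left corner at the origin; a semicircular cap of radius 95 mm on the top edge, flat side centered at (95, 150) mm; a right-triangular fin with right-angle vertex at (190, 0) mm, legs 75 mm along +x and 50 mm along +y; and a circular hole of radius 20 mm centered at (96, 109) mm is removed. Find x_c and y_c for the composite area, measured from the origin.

x_c = 100.17 mm, y_c = 109.25 mm

Part | A | x̄ᵢ | ȳᵢ | A·x̄ᵢ | A·ȳᵢ
rectangular body | 28500.00 | 95.00 | 75.00 | 2707500.00 | 2137500.00
semicircular top | 14176.44 | 95.00 | 190.32 | 1346761.50 | 2698048.86
triangular fin | 1875.00 | 215.00 | 16.67 | 403125.00 | 31250.00
hole | -1256.64 | 96.00 | 109.00 | -120637.16 | -136973.44
Σ | 43294.80 |  |  | 4336749.34 | 4729825.42
x_c = 4336749.34 / 43294.80 = 100.17 mm
y_c = 4729825.42 / 43294.80 = 109.25 mm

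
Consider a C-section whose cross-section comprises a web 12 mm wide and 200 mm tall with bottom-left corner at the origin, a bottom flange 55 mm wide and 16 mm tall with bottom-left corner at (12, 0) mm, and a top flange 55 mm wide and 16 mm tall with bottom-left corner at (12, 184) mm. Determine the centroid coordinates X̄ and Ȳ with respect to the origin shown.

X̄ = 20.17 mm, Ȳ = 100.00 mm

Part | A | x̄ᵢ | ȳᵢ | A·x̄ᵢ | A·ȳᵢ
web | 2400.00 | 6.00 | 100.00 | 14400.00 | 240000.00
bottom flange | 880.00 | 39.50 | 8.00 | 34760.00 | 7040.00
top flange | 880.00 | 39.50 | 192.00 | 34760.00 | 168960.00
Σ | 4160.00 |  |  | 83920.00 | 416000.00
X̄ = 83920.00 / 4160.00 = 20.17 mm
Ȳ = 416000.00 / 4160.00 = 100.00 mm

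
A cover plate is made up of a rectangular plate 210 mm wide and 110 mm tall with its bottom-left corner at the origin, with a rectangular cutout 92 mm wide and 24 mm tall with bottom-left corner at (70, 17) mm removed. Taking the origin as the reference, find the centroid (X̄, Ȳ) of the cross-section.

plate: A = 210 × 110 = 23100.00, centroid at (105.00, 55.00).
hole: A = −(92 × 24) = -2208.00, centroid at (116.00, 29.00).
ΣA = 20892.00 mm²
ΣAX̄ = (23100.00)(105.00) + (-2208.00)(116.00) = 2169372.00 mm³
ΣAȲ = (23100.00)(55.00) + (-2208.00)(29.00) = 1206468.00 mm³
X̄ = 2169372.00 / 20892.00 = 103.84 mm
Ȳ = 1206468.00 / 20892.00 = 57.75 mm

X̄ = 103.84 mm, Ȳ = 57.75 mm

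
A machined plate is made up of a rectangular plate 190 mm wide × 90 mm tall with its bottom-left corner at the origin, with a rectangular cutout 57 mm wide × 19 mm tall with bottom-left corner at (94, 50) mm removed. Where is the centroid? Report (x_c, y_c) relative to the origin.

x_c = 93.14 mm, y_c = 44.02 mm

plate: A = 190 × 90 = 17100.00, centroid at (95.00, 45.00).
hole: A = −(57 × 19) = -1083.00, centroid at (122.50, 59.50).
ΣA = 16017.00 mm²
ΣAx_c = (17100.00)(95.00) + (-1083.00)(122.50) = 1491832.50 mm³
ΣAy_c = (17100.00)(45.00) + (-1083.00)(59.50) = 705061.50 mm³
x_c = 1491832.50 / 16017.00 = 93.14 mm
y_c = 705061.50 / 16017.00 = 44.02 mm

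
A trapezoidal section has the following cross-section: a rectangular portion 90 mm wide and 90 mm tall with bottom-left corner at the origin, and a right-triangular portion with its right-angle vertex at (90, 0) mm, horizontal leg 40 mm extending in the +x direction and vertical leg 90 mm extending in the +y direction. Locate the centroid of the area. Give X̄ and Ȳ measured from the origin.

X̄ = 55.61 mm, Ȳ = 42.27 mm

rectangular portion: A = 90 × 90 = 8100.00, centroid at (45.00, 45.00).
triangular portion: A = ½·40·90 = 1800.00, centroid at (103.33, 30.00).
ΣA = 9900.00 mm²
ΣAX̄ = (8100.00)(45.00) + (1800.00)(103.33) = 550500.00 mm³
ΣAȲ = (8100.00)(45.00) + (1800.00)(30.00) = 418500.00 mm³
X̄ = 550500.00 / 9900.00 = 55.61 mm
Ȳ = 418500.00 / 9900.00 = 42.27 mm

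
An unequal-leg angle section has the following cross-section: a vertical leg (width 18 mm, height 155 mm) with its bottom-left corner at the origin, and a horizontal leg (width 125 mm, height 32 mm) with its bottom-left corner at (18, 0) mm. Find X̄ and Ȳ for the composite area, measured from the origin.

X̄ = 51.12 mm, Ȳ = 41.27 mm

Part | A | x̄ᵢ | ȳᵢ | A·x̄ᵢ | A·ȳᵢ
vertical leg | 2790.00 | 9.00 | 77.50 | 25110.00 | 216225.00
horizontal leg | 4000.00 | 80.50 | 16.00 | 322000.00 | 64000.00
Σ | 6790.00 |  |  | 347110.00 | 280225.00
X̄ = 347110.00 / 6790.00 = 51.12 mm
Ȳ = 280225.00 / 6790.00 = 41.27 mm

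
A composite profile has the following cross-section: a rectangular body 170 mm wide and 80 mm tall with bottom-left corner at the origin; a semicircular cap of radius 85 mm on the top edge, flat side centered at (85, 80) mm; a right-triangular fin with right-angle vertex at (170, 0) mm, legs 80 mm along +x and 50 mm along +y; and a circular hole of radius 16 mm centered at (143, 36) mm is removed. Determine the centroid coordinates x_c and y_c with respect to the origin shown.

x_c = 91.76 mm, y_c = 71.36 mm

Part | A | x̄ᵢ | ȳᵢ | A·x̄ᵢ | A·ȳᵢ
rectangular body | 13600.00 | 85.00 | 40.00 | 1156000.00 | 544000.00
semicircular top | 11349.00 | 85.00 | 116.08 | 964665.29 | 1317336.94
triangular fin | 2000.00 | 196.67 | 16.67 | 393333.33 | 33333.33
hole | -804.25 | 143.00 | 36.00 | -115007.42 | -28952.92
Σ | 26144.76 |  |  | 2398991.20 | 1865717.36
x_c = 2398991.20 / 26144.76 = 91.76 mm
y_c = 1865717.36 / 26144.76 = 71.36 mm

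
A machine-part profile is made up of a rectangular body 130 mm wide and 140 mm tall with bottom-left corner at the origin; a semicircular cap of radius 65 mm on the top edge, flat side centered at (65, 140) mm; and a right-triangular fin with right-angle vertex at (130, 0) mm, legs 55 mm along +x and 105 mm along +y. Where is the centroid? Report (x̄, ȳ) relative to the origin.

x̄ = 73.68 mm, ȳ = 89.72 mm

rectangular body: A = 130 × 140 = 18200.00, centroid at (65.00, 70.00).
semicircular top: A = ½π·65² = 6636.61, centroid at (65.00, 167.59).
triangular fin: A = ½·55·105 = 2887.50, centroid at (148.33, 35.00).
ΣA = 27724.11 mm², ΣAx̄ = 2042692.44 mm³, ΣAȳ = 2487271.86 mm³.
x̄ = 2042692.44/27724.11 = 73.68 mm; ȳ = 2487271.86/27724.11 = 89.72 mm.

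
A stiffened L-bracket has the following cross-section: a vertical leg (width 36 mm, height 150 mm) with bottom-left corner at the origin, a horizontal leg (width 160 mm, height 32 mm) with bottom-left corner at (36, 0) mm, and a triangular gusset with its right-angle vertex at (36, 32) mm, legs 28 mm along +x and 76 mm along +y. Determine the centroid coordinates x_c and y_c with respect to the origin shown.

x_c = 63.83 mm, y_c = 47.30 mm

vertical leg: A = 36 × 150 = 5400.00, centroid at (18.00, 75.00).
horizontal leg: A = 160 × 32 = 5120.00, centroid at (116.00, 16.00).
gusset: A = ½·28·76 = 1064.00, centroid at (45.33, 57.33).
ΣA = 11584.00 mm²
ΣAx_c = (5400.00)(18.00) + (5120.00)(116.00) + (1064.00)(45.33) = 739354.67 mm³
ΣAy_c = (5400.00)(75.00) + (5120.00)(16.00) + (1064.00)(57.33) = 547922.67 mm³
x_c = 739354.67 / 11584.00 = 63.83 mm
y_c = 547922.67 / 11584.00 = 47.30 mm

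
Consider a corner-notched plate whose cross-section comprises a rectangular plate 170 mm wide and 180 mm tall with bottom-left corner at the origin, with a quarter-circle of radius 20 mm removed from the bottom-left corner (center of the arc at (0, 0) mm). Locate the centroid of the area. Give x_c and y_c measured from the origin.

plate: A = 170 × 180 = 30600.00, centroid at (85.00, 90.00).
removed quarter-circle: A = −¼π·20² = -314.16, centroid at (8.49, 8.49).
ΣA = 30285.84 mm²
ΣAx_c = (30600.00)(85.00) + (-314.16)(8.49) = 2598333.33 mm³
ΣAy_c = (30600.00)(90.00) + (-314.16)(8.49) = 2751333.33 mm³
x_c = 2598333.33 / 30285.84 = 85.79 mm
y_c = 2751333.33 / 30285.84 = 90.85 mm

x_c = 85.79 mm, y_c = 90.85 mm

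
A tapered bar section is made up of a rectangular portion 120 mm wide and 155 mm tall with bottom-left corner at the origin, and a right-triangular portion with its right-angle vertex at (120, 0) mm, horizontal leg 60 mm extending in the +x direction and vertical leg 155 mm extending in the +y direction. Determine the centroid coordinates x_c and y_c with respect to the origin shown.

x_c = 76.00 mm, y_c = 72.33 mm

rectangular portion: A = 120 × 155 = 18600.00, centroid at (60.00, 77.50).
triangular portion: A = ½·60·155 = 4650.00, centroid at (140.00, 51.67).
ΣA = 23250.00 mm²
ΣAx_c = (18600.00)(60.00) + (4650.00)(140.00) = 1767000.00 mm³
ΣAy_c = (18600.00)(77.50) + (4650.00)(51.67) = 1681750.00 mm³
x_c = 1767000.00 / 23250.00 = 76.00 mm
y_c = 1681750.00 / 23250.00 = 72.33 mm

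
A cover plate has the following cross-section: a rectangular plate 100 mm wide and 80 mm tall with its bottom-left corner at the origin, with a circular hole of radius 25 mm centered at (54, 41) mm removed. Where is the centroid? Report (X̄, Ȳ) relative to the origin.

Part | A | x̄ᵢ | ȳᵢ | A·x̄ᵢ | A·ȳᵢ
plate | 8000.00 | 50.00 | 40.00 | 400000.00 | 320000.00
hole | -1963.50 | 54.00 | 41.00 | -106028.75 | -80503.31
Σ | 6036.50 |  |  | 293971.25 | 239496.69
X̄ = 293971.25 / 6036.50 = 48.70 mm
Ȳ = 239496.69 / 6036.50 = 39.67 mm

X̄ = 48.70 mm, Ȳ = 39.67 mm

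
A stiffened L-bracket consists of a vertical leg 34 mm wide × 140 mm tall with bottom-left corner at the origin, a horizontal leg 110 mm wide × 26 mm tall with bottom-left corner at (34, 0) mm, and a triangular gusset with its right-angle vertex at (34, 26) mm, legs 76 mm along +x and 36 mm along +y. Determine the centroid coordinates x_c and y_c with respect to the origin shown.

vertical leg: A = 34 × 140 = 4760.00, centroid at (17.00, 70.00).
horizontal leg: A = 110 × 26 = 2860.00, centroid at (89.00, 13.00).
gusset: A = ½·76·36 = 1368.00, centroid at (59.33, 38.00).
ΣA = 8988.00 mm², ΣAx_c = 416628.00 mm³, ΣAy_c = 422364.00 mm³.
x_c = 416628.00/8988.00 = 46.35 mm; y_c = 422364.00/8988.00 = 46.99 mm.

x_c = 46.35 mm, y_c = 46.99 mm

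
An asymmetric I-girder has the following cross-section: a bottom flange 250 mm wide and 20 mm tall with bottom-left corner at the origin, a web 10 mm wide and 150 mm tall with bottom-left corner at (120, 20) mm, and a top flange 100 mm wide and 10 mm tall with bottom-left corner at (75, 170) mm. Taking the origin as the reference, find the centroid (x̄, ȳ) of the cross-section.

Part | A | x̄ᵢ | ȳᵢ | A·x̄ᵢ | A·ȳᵢ
bottom flange | 5000.00 | 125.00 | 10.00 | 625000.00 | 50000.00
web | 1500.00 | 125.00 | 95.00 | 187500.00 | 142500.00
top flange | 1000.00 | 125.00 | 175.00 | 125000.00 | 175000.00
Σ | 7500.00 |  |  | 937500.00 | 367500.00
x̄ = 937500.00 / 7500.00 = 125.00 mm
ȳ = 367500.00 / 7500.00 = 49.00 mm

x̄ = 125.00 mm, ȳ = 49.00 mm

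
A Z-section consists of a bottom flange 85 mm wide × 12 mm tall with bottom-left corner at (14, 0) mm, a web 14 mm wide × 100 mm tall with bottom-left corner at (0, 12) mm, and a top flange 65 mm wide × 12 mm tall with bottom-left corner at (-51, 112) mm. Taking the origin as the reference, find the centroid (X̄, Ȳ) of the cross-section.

X̄ = 16.56 mm, Ȳ = 57.80 mm

bottom flange: A = 85 × 12 = 1020.00, centroid at (56.50, 6.00).
web: A = 14 × 100 = 1400.00, centroid at (7.00, 62.00).
top flange: A = 65 × 12 = 780.00, centroid at (-18.50, 118.00).
ΣA = 3200.00 mm², ΣAX̄ = 53000.00 mm³, ΣAȲ = 184960.00 mm³.
X̄ = 53000.00/3200.00 = 16.56 mm; Ȳ = 184960.00/3200.00 = 57.80 mm.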